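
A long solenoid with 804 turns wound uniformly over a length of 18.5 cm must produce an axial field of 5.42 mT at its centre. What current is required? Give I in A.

Inside a long solenoid B = μ₀nI with n = 4346 m⁻¹, so I = B/(μ₀n).
I = 5.42×10⁻³ / (4π×10⁻⁷ × 4346) = 0.992 A.

I ≈ 0.992 A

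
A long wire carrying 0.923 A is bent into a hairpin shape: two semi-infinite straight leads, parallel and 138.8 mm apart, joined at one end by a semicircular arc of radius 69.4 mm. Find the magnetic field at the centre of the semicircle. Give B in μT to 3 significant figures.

The semicircular arc contributes B_arc = μ₀I·π/(4πR) = μ₀I/(4R) = 4.18×10⁻⁶ T.
Each semi-infinite lead is at perpendicular distance R = 0.0694 m from the centre, with the perpendicular foot at its near end, so it contributes μ₀I/(4πR); both point the same way, together 2.66×10⁻⁶ T.
Arc and leads all point the same direction: B = 4.18×10⁻⁶ + 2.66×10⁻⁶ = 6.84×10⁻⁶ T.

B ≈ 6.84 μT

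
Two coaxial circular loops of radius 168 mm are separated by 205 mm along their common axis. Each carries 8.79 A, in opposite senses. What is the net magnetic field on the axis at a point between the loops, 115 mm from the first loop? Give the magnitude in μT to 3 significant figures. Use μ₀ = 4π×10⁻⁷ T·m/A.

B ≈ 4.04 μT

Each loop contributes B = μ₀IR²/[2(R²+z²)^(3/2)] on the axis, with z measured from that loop.
Loop 1 (z = 0.115 m): B₁ = 1.85×10⁻⁵ T. Loop 2 (z = 0.09 m): B₂ = 2.25×10⁻⁵ T.
The fields oppose: B = |B₁ − B₂| = 4.04×10⁻⁶ T.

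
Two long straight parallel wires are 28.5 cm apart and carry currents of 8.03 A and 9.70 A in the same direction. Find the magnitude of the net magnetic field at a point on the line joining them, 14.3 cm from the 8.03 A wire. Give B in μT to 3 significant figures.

B ≈ 2.43 μT

Each long wire gives B = μ₀I/(2πd). Distances are d₁ = 0.143 m and d₂ = 0.142 m.
B₁ = 1.12×10⁻⁵ T, B₂ = 1.37×10⁻⁵ T.
Between parallel currents the two contributions point in opposite directions, so they subtract. B = |B₁ − B₂| = |1.12×10⁻⁵ − 1.37×10⁻⁵| = 2.43×10⁻⁶ T.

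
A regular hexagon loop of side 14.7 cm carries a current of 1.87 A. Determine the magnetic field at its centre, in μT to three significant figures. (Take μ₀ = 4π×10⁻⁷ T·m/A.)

B ≈ 8.81 μT

Each side is a finite straight segment at perpendicular distance d = a/(2 tan(π/6)) = 0.1273 m from the centre, with end-angles ±π/6.
One side contributes B₁ = (μ₀I/4πd)·2 sin(π/6) = 1.47×10⁻⁶ T.
All 6 sides add in the same direction: B = 6 × 1.47×10⁻⁶ = 8.81×10⁻⁶ T.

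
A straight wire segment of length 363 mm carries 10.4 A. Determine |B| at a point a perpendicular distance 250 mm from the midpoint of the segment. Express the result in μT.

For a finite straight segment, B = (μ₀I/4πd)(sinθ₁ + sinθ₂), where θ₁, θ₂ are the angles from the perpendicular to each end.
The perpendicular from the point meets the wire at its midpoint, so each end is L/2 = 0.1815 m away along the wire.
sinθ₁ = 0.1815/√(0.1815²+0.25²) = 0.5875; sinθ₂ = 0.1815/√(0.1815²+0.25²) = 0.5875.
B = (4π×10⁻⁷ × 10.4) / (4π × 0.25) × (0.5875 + 0.5875) = 4.89×10⁻⁶ T.

B ≈ 4.89 μT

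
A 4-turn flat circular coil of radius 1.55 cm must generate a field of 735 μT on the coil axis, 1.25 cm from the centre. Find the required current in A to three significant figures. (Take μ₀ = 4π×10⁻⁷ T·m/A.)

For an N-turn coil, B = Nμ₀IR²/[2(R²+z²)^(3/2)] with R = 0.0155 m, z = 0.0125 m, so I = 2B(R²+z²)^(3/2)/(Nμ₀R²) = 2 × 7.35×10⁻⁴ × 7.90×10⁻⁶ / (4 × 4π×10⁻⁷ × 0.0002403) = 9.61 A.

I ≈ 9.61 A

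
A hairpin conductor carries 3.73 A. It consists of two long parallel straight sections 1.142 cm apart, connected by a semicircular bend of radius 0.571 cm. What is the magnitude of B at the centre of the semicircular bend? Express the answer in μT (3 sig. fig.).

B ≈ 336 μT

The semicircular arc contributes B_arc = μ₀I·π/(4πR) = μ₀I/(4R) = 2.05×10⁻⁴ T.
Each semi-infinite lead is at perpendicular distance R = 0.00571 m from the centre, with the perpendicular foot at its near end, so it contributes μ₀I/(4πR); both point the same way, together 1.31×10⁻⁴ T.
Arc and leads all point the same direction: B = 2.05×10⁻⁴ + 1.31×10⁻⁴ = 3.36×10⁻⁴ T.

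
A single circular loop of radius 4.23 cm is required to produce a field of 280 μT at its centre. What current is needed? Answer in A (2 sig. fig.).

I ≈ 19 A

At the centre of a circular loop B = μ₀I/(2R), so I = 2RB/μ₀.
With R = 0.0423 m, I = 2 × 0.0423 × 2.80×10⁻⁴ / (4π×10⁻⁷) = 18.9 A.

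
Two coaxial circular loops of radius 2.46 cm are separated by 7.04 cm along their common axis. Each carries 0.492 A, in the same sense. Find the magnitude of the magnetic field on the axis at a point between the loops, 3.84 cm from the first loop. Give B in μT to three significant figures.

Each loop contributes B = μ₀IR²/[2(R²+z²)^(3/2)] on the axis, with z measured from that loop.
Loop 1 (z = 0.0384 m): B₁ = 1.97×10⁻⁶ T. Loop 2 (z = 0.032 m): B₂ = 2.84×10⁻⁶ T.
The fields add: B = B₁ + B₂ = 4.82×10⁻⁶ T.

B ≈ 4.82 μT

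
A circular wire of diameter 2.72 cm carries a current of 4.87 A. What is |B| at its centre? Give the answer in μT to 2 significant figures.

At the centre of a circular loop the Biot–Savart law gives B = μ₀I/(2R) (so R = 0.0136 m).
B = (4π×10⁻⁷ × 4.87) / (2 × 0.0136) = 2.25×10⁻⁴ T.

B ≈ 220 μT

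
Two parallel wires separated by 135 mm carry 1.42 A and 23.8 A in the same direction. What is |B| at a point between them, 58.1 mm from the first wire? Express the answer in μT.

B ≈ 57.0 μT

Each long wire gives B = μ₀I/(2πd). Distances are d₁ = 0.0581 m and d₂ = 0.0769 m.
B₁ = 4.89×10⁻⁶ T, B₂ = 6.19×10⁻⁵ T.
Between parallel currents the two contributions point in opposite directions, so they subtract. B = |B₁ − B₂| = |4.89×10⁻⁶ − 6.19×10⁻⁵| = 5.70×10⁻⁵ T.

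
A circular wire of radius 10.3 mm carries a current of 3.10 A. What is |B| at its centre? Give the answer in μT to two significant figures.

At the centre of a circular loop the Biot–Savart law gives B = μ₀I/(2R).
B = (4π×10⁻⁷ × 3.10) / (2 × 0.0103) = 1.89×10⁻⁴ T.

B ≈ 190 μT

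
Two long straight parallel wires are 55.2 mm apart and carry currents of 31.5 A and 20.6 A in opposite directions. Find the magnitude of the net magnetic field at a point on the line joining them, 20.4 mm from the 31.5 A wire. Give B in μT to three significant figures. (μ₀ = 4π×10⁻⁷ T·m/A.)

B ≈ 427 μT

Each long wire gives B = μ₀I/(2πd). Distances are d₁ = 0.0204 m and d₂ = 0.0348 m.
B₁ = 3.09×10⁻⁴ T, B₂ = 1.18×10⁻⁴ T.
Between antiparallel currents both contributions point the same way, so they add. B = B₁ + B₂ = 3.09×10⁻⁴ + 1.18×10⁻⁴ = 4.27×10⁻⁴ T.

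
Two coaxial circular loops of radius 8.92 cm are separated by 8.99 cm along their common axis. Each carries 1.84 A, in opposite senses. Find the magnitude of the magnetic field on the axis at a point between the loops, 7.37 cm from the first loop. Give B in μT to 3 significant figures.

B ≈ 6.41 μT

Each loop contributes B = μ₀IR²/[2(R²+z²)^(3/2)] on the axis, with z measured from that loop.
Loop 1 (z = 0.0737 m): B₁ = 5.94×10⁻⁶ T. Loop 2 (z = 0.0162 m): B₂ = 1.23×10⁻⁵ T.
The fields oppose: B = |B₁ − B₂| = 6.41×10⁻⁶ T.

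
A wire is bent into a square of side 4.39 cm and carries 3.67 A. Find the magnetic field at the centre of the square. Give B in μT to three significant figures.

B ≈ 94.6 μT

Each side is a finite straight segment at perpendicular distance d = a/(2 tan(π/4)) = 0.02195 m from the centre, with end-angles ±π/4.
One side contributes B₁ = (μ₀I/4πd)·2 sin(π/4) = 2.36×10⁻⁵ T.
All 4 sides add in the same direction: B = 4 × 2.36×10⁻⁵ = 9.46×10⁻⁵ T.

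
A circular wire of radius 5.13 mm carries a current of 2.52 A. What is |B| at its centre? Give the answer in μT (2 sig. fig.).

B ≈ 310 μT

At the centre of a circular loop the Biot–Savart law gives B = μ₀I/(2R).
B = (4π×10⁻⁷ × 2.52) / (2 × 0.00513) = 3.09×10⁻⁴ T.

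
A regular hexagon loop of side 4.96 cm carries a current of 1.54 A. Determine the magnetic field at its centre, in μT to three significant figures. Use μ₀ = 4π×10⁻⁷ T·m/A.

Each side is a finite straight segment at perpendicular distance d = a/(2 tan(π/6)) = 0.04295 m from the centre, with end-angles ±π/6.
One side contributes B₁ = (μ₀I/4πd)·2 sin(π/6) = 3.59×10⁻⁶ T.
All 6 sides add in the same direction: B = 6 × 3.59×10⁻⁶ = 2.15×10⁻⁵ T.

B ≈ 21.5 μT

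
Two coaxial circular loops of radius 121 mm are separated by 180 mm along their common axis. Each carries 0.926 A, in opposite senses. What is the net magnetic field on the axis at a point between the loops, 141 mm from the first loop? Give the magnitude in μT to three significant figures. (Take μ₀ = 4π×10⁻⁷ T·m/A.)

B ≈ 2.82 μT

Each loop contributes B = μ₀IR²/[2(R²+z²)^(3/2)] on the axis, with z measured from that loop.
Loop 1 (z = 0.141 m): B₁ = 1.33×10⁻⁶ T. Loop 2 (z = 0.039 m): B₂ = 4.15×10⁻⁶ T.
The fields oppose: B = |B₁ − B₂| = 2.82×10⁻⁶ T.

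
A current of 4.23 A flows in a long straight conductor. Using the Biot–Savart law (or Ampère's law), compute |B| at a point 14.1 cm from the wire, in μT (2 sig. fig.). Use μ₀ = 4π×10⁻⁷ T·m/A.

For an infinitely long straight wire, B = μ₀I/(2πd).
B = (4π×10⁻⁷ × 4.23) / (2π × 0.141) = 6.00×10⁻⁶ T.

B ≈ 6.0 μT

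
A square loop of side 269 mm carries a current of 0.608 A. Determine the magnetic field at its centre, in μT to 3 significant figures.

Each side is a finite straight segment at perpendicular distance d = a/(2 tan(π/4)) = 0.1345 m from the centre, with end-angles ±π/4.
One side contributes B₁ = (μ₀I/4πd)·2 sin(π/4) = 6.39×10⁻⁷ T.
All 4 sides add in the same direction: B = 4 × 6.39×10⁻⁷ = 2.56×10⁻⁶ T.

B ≈ 2.56 μT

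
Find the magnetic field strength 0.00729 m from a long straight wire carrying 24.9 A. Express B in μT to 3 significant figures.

For an infinitely long straight wire, B = μ₀I/(2πd).
B = (4π×10⁻⁷ × 24.9) / (2π × 0.00729) = 6.83×10⁻⁴ T.

B ≈ 683 μT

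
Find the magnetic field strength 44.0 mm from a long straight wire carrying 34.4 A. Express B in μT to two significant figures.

B ≈ 160 μT

For an infinitely long straight wire, B = μ₀I/(2πd).
B = (4π×10⁻⁷ × 34.4) / (2π × 0.044) = 1.56×10⁻⁴ T.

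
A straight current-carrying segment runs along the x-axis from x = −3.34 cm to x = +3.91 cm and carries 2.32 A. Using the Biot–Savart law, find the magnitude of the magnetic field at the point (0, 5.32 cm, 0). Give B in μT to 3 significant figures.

B ≈ 4.90 μT

For a finite straight segment, B = (μ₀I/4πd)(sinθ₁ + sinθ₂), where θ₁, θ₂ are the angles from the perpendicular to each end.
The perpendicular distance is d = 0.0532 m; the end-offsets along the wire are a = 0.0334 m and b = 0.0391 m.
sinθ₁ = 0.0334/√(0.0334²+0.0532²) = 0.5317; sinθ₂ = 0.0391/√(0.0391²+0.0532²) = 0.5922.
B = (4π×10⁻⁷ × 2.32) / (4π × 0.0532) × (0.5317 + 0.5922) = 4.90×10⁻⁶ T.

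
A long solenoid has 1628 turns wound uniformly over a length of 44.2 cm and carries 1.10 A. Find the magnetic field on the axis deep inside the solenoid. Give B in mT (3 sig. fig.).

B ≈ 5.09 mT

Inside a long solenoid, B = μ₀nI with n = 3683 turns/m.
B = 4π×10⁻⁷ × 3683 × 1.10 = 5.09×10⁻³ T.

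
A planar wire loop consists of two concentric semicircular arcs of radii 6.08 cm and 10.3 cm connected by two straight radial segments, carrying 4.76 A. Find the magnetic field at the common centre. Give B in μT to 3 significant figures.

B ≈ 10.1 μT

The radial connectors point toward the centre, so dl × r̂ = 0 and they contribute nothing.
Each semicircle gives μ₀I/(4R): inner arc 2.46×10⁻⁵ T, outer arc 1.45×10⁻⁵ T.
The two arcs carry current in opposite angular senses, so their fields oppose: B = |2.46×10⁻⁵ − 1.45×10⁻⁵| = 1.01×10⁻⁵ T.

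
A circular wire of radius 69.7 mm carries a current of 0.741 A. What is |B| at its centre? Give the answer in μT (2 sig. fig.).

At the centre of a circular loop the Biot–Savart law gives B = μ₀I/(2R).
B = (4π×10⁻⁷ × 0.741) / (2 × 0.0697) = 6.68×10⁻⁶ T.

B ≈ 6.7 μT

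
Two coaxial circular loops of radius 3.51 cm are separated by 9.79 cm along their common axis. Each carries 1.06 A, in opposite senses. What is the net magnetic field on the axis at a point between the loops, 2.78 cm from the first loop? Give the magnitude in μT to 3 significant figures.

Each loop contributes B = μ₀IR²/[2(R²+z²)^(3/2)] on the axis, with z measured from that loop.
Loop 1 (z = 0.0278 m): B₁ = 9.14×10⁻⁶ T. Loop 2 (z = 0.0701 m): B₂ = 1.70×10⁻⁶ T.
The fields oppose: B = |B₁ − B₂| = 7.44×10⁻⁶ T.

B ≈ 7.44 μT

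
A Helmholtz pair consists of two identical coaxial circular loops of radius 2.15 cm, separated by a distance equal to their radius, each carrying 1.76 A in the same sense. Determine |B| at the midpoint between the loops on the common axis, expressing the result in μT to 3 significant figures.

B ≈ 73.6 μT

Each loop contributes B = μ₀IR²/[2(R²+z²)^(3/2)] on the axis, with z measured from that loop.
Loop 1 (z = 0.01075 m): B₁ = 3.68×10⁻⁵ T. Loop 2 (z = 0.01075 m): B₂ = 3.68×10⁻⁵ T.
The fields add: B = B₁ + B₂ = 7.36×10⁻⁵ T.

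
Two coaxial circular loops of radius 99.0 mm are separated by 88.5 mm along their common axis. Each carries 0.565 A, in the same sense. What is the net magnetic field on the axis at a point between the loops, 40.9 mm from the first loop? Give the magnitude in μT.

Each loop contributes B = μ₀IR²/[2(R²+z²)^(3/2)] on the axis, with z measured from that loop.
Loop 1 (z = 0.0409 m): B₁ = 2.83×10⁻⁶ T. Loop 2 (z = 0.0476 m): B₂ = 2.62×10⁻⁶ T.
The fields add: B = B₁ + B₂ = 5.46×10⁻⁶ T.

B ≈ 5.46 μT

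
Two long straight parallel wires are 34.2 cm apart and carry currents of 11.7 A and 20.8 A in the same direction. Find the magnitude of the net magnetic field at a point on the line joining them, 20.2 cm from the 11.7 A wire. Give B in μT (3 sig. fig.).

B ≈ 18.1 μT

Each long wire gives B = μ₀I/(2πd). Distances are d₁ = 0.202 m and d₂ = 0.14 m.
B₁ = 1.16×10⁻⁵ T, B₂ = 2.97×10⁻⁵ T.
Between parallel currents the two contributions point in opposite directions, so they subtract. B = |B₁ − B₂| = |1.16×10⁻⁵ − 2.97×10⁻⁵| = 1.81×10⁻⁵ T.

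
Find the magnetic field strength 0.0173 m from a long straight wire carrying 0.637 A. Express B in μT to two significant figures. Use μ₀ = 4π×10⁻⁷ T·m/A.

B ≈ 7.4 μT

For an infinitely long straight wire, B = μ₀I/(2πd).
B = (4π×10⁻⁷ × 0.637) / (2π × 0.0173) = 7.36×10⁻⁶ T.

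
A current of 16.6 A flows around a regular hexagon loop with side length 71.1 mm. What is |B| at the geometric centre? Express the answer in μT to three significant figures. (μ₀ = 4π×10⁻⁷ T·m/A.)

B ≈ 162 μT

Each side is a finite straight segment at perpendicular distance d = a/(2 tan(π/6)) = 0.06157 m from the centre, with end-angles ±π/6.
One side contributes B₁ = (μ₀I/4πd)·2 sin(π/6) = 2.70×10⁻⁵ T.
All 6 sides add in the same direction: B = 6 × 2.70×10⁻⁵ = 1.62×10⁻⁴ T.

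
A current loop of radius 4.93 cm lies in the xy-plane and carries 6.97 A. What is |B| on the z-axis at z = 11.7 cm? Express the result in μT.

On the axis of a circular loop, B = μ₀IR² / [2(R²+z²)^(3/2)].
R² + z² = (0.0493)² + (0.117)² = 0.01612 m², and (R²+z²)^(3/2) = 2.05×10⁻³ m³.
B = (4π×10⁻⁷ × 6.97 × 0.00243) / (2 × 2.05×10⁻³) = 5.20×10⁻⁶ T.

B ≈ 5.20 μT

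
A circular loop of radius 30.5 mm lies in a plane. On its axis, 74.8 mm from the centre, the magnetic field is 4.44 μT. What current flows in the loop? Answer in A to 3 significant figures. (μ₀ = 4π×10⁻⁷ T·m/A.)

I ≈ 4.00 A

On the axis of a loop, B = μ₀IR²/[2(R²+z²)^(3/2)], so I = 2B(R²+z²)^(3/2)/(μ₀R²).
R² + z² = 0.0009302 + 0.005595 = 0.006525 m²; raised to 3/2 gives 5.27×10⁻⁴ m³.
I = 2 × 4.44×10⁻⁶ × 5.27×10⁻⁴ / (1.26×10⁻⁶ × 0.0009302) = 4.00 A.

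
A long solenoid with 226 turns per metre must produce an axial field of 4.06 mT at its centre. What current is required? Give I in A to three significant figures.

Inside a long solenoid B = μ₀nI with n = 226 m⁻¹, so I = B/(μ₀n).
I = 4.06×10⁻³ / (4π×10⁻⁷ × 226) = 14.3 A.

I ≈ 14.3 A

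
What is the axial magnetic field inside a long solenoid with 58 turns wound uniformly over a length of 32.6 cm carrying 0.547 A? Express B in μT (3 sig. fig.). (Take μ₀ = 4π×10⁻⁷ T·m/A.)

Inside a long solenoid, B = μ₀nI with n = 177.9 turns/m.
B = 4π×10⁻⁷ × 177.9 × 0.547 = 1.22×10⁻⁴ T.

B ≈ 122 μT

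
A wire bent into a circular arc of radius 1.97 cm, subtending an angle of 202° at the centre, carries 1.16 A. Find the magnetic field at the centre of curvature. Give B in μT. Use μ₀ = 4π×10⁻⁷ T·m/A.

The Biot–Savart field of a circular arc at its centre is B = μ₀Iφ/(4πR), with φ = 3.526 rad.
B = (4π×10⁻⁷ × 1.16 × 3.526) / (4π × 0.0197) = 2.08×10⁻⁵ T.

B ≈ 20.8 μT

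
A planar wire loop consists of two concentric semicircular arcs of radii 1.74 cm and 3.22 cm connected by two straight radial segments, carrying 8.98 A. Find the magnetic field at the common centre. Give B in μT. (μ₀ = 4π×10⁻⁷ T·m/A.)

The radial connectors point toward the centre, so dl × r̂ = 0 and they contribute nothing.
Each semicircle gives μ₀I/(4R): inner arc 1.62×10⁻⁴ T, outer arc 8.76×10⁻⁵ T.
The two arcs carry current in opposite angular senses, so their fields oppose: B = |1.62×10⁻⁴ − 8.76×10⁻⁵| = 7.45×10⁻⁵ T.

B ≈ 74.5 μT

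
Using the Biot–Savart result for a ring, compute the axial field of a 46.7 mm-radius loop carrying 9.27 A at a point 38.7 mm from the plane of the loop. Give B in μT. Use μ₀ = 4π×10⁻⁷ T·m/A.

On the axis of a circular loop, B = μ₀IR² / [2(R²+z²)^(3/2)].
R² + z² = (0.0467)² + (0.0387)² = 0.003679 m², and (R²+z²)^(3/2) = 2.23×10⁻⁴ m³.
B = (4π×10⁻⁷ × 9.27 × 0.002181) / (2 × 2.23×10⁻⁴) = 5.69×10⁻⁵ T.

B ≈ 56.9 μT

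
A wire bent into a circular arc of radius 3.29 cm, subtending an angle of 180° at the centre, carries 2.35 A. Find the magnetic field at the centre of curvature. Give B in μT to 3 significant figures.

The Biot–Savart field of a circular arc at its centre is B = μ₀Iφ/(4πR), with φ = 3.142 rad.
B = (4π×10⁻⁷ × 2.35 × 3.142) / (4π × 0.0329) = 2.24×10⁻⁵ T.

B ≈ 22.4 μT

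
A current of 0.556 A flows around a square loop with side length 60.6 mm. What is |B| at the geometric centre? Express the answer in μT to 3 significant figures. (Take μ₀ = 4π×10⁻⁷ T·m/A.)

Each side is a finite straight segment at perpendicular distance d = a/(2 tan(π/4)) = 0.0303 m from the centre, with end-angles ±π/4.
One side contributes B₁ = (μ₀I/4πd)·2 sin(π/4) = 2.60×10⁻⁶ T.
All 4 sides add in the same direction: B = 4 × 2.60×10⁻⁶ = 1.04×10⁻⁵ T.

B ≈ 10.4 μT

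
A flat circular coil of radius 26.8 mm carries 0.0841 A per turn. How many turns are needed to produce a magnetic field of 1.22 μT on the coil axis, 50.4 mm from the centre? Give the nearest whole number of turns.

For an N-turn coil, B = Nμ₀IR²/[2(R²+z²)^(3/2)]. A single turn gives B₁ = 2.04×10⁻⁷ T with R = 0.0268 m, z = 0.0504 m.
N = B/B₁ = 1.22×10⁻⁶ / 2.04×10⁻⁷ = 5.98.

N = 6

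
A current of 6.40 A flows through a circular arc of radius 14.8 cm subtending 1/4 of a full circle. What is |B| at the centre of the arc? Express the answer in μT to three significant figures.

B ≈ 6.79 μT

The Biot–Savart field of a circular arc at its centre is B = μ₀Iφ/(4πR), with φ = 1.571 rad.
B = (4π×10⁻⁷ × 6.40 × 1.571) / (4π × 0.148) = 6.79×10⁻⁶ T.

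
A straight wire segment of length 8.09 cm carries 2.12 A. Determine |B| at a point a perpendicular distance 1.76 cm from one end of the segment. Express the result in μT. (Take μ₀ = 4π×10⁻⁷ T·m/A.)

B ≈ 11.8 μT

For a finite straight segment, B = (μ₀I/4πd)(sinθ₁ + sinθ₂), where θ₁, θ₂ are the angles from the perpendicular to each end.
The perpendicular foot is at one end, so the two end-offsets along the wire are 0 and L = 0.0809 m.
sinθ₁ = 0/√(0²+0.0176²) = 0.0000; sinθ₂ = 0.0809/√(0.0809²+0.0176²) = 0.9771.
B = (4π×10⁻⁷ × 2.12) / (4π × 0.0176) × (0.0000 + 0.9771) = 1.18×10⁻⁵ T.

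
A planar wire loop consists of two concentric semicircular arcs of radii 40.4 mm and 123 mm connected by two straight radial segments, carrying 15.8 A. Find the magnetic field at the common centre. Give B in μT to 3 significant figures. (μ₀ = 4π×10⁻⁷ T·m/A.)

B ≈ 82.5 μT

The radial connectors point toward the centre, so dl × r̂ = 0 and they contribute nothing.
Each semicircle gives μ₀I/(4R): inner arc 1.23×10⁻⁴ T, outer arc 4.04×10⁻⁵ T.
The two arcs carry current in opposite angular senses, so their fields oppose: B = |1.23×10⁻⁴ − 4.04×10⁻⁵| = 8.25×10⁻⁵ T.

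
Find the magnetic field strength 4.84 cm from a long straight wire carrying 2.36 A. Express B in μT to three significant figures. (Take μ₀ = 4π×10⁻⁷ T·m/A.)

B ≈ 9.75 μT

For an infinitely long straight wire, B = μ₀I/(2πd).
B = (4π×10⁻⁷ × 2.36) / (2π × 0.0484) = 9.75×10⁻⁶ T.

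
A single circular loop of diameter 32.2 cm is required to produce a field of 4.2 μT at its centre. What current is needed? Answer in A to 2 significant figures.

At the centre of a circular loop B = μ₀I/(2R), so I = 2RB/μ₀.
With R = 0.161 m, I = 2 × 0.161 × 4.20×10⁻⁶ / (4π×10⁻⁷) = 1.08 A.

I ≈ 1.1 A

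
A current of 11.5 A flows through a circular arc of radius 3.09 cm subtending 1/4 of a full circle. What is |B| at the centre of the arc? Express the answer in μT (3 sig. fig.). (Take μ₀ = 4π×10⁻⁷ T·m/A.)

The Biot–Savart field of a circular arc at its centre is B = μ₀Iφ/(4πR), with φ = 1.571 rad.
B = (4π×10⁻⁷ × 11.5 × 1.571) / (4π × 0.0309) = 5.85×10⁻⁵ T.

B ≈ 58.5 μT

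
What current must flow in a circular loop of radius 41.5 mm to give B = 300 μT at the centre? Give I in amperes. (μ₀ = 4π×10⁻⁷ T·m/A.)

I ≈ 19.8 A

At the centre of a circular loop B = μ₀I/(2R), so I = 2RB/μ₀.
With R = 0.0415 m, I = 2 × 0.0415 × 3.00×10⁻⁴ / (4π×10⁻⁷) = 19.8 A.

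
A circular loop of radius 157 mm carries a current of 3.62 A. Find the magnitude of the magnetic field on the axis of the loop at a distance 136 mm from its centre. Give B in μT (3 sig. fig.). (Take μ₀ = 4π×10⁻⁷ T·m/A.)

On the axis of a circular loop, B = μ₀IR² / [2(R²+z²)^(3/2)].
R² + z² = (0.157)² + (0.136)² = 0.04315 m², and (R²+z²)^(3/2) = 8.96×10⁻³ m³.
B = (4π×10⁻⁷ × 3.62 × 0.02465) / (2 × 8.96×10⁻³) = 6.26×10⁻⁶ T.

B ≈ 6.26 μT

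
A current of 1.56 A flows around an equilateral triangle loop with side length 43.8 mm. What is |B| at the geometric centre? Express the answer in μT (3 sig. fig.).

B ≈ 64.1 μT

Each side is a finite straight segment at perpendicular distance d = a/(2 tan(π/3)) = 0.01264 m from the centre, with end-angles ±π/3.
One side contributes B₁ = (μ₀I/4πd)·2 sin(π/3) = 2.14×10⁻⁵ T.
All 3 sides add in the same direction: B = 3 × 2.14×10⁻⁵ = 6.41×10⁻⁵ T.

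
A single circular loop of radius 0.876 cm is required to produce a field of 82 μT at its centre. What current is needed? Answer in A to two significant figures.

At the centre of a circular loop B = μ₀I/(2R), so I = 2RB/μ₀.
With R = 0.00876 m, I = 2 × 0.00876 × 8.20×10⁻⁵ / (4π×10⁻⁷) = 1.14 A.

I ≈ 1.1 A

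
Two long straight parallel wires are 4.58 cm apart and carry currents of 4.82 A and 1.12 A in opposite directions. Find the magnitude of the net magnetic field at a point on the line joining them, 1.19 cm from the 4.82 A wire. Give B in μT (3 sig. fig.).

B ≈ 87.6 μT

Each long wire gives B = μ₀I/(2πd). Distances are d₁ = 0.0119 m and d₂ = 0.0339 m.
B₁ = 8.10×10⁻⁵ T, B₂ = 6.61×10⁻⁶ T.
Between antiparallel currents both contributions point the same way, so they add. B = B₁ + B₂ = 8.10×10⁻⁵ + 6.61×10⁻⁶ = 8.76×10⁻⁵ T.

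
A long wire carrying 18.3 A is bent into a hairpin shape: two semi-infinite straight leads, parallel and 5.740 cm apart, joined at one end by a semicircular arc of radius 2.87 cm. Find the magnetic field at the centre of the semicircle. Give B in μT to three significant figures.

B ≈ 328 μT

The semicircular arc contributes B_arc = μ₀I·π/(4πR) = μ₀I/(4R) = 2.00×10⁻⁴ T.
Each semi-infinite lead is at perpendicular distance R = 0.0287 m from the centre, with the perpendicular foot at its near end, so it contributes μ₀I/(4πR); both point the same way, together 1.28×10⁻⁴ T.
Arc and leads all point the same direction: B = 2.00×10⁻⁴ + 1.28×10⁻⁴ = 3.28×10⁻⁴ T.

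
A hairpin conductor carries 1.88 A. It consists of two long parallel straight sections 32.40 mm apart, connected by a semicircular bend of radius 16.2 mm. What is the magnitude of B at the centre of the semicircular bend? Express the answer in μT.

The semicircular arc contributes B_arc = μ₀I·π/(4πR) = μ₀I/(4R) = 3.65×10⁻⁵ T.
Each semi-infinite lead is at perpendicular distance R = 0.0162 m from the centre, with the perpendicular foot at its near end, so it contributes μ₀I/(4πR); both point the same way, together 2.32×10⁻⁵ T.
Arc and leads all point the same direction: B = 3.65×10⁻⁵ + 2.32×10⁻⁵ = 5.97×10⁻⁵ T.

B ≈ 59.7 μT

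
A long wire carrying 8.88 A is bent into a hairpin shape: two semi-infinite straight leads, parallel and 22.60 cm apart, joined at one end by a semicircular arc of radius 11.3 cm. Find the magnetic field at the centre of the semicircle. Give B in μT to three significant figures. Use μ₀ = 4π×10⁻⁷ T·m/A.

The semicircular arc contributes B_arc = μ₀I·π/(4πR) = μ₀I/(4R) = 2.47×10⁻⁵ T.
Each semi-infinite lead is at perpendicular distance R = 0.113 m from the centre, with the perpendicular foot at its near end, so it contributes μ₀I/(4πR); both point the same way, together 1.57×10⁻⁵ T.
Arc and leads all point the same direction: B = 2.47×10⁻⁵ + 1.57×10⁻⁵ = 4.04×10⁻⁵ T.

B ≈ 40.4 μT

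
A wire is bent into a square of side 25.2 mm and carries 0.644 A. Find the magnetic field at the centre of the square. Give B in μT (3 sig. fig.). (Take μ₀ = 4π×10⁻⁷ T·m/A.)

Each side is a finite straight segment at perpendicular distance d = a/(2 tan(π/4)) = 0.0126 m from the centre, with end-angles ±π/4.
One side contributes B₁ = (μ₀I/4πd)·2 sin(π/4) = 7.23×10⁻⁶ T.
All 4 sides add in the same direction: B = 4 × 7.23×10⁻⁶ = 2.89×10⁻⁵ T.

B ≈ 28.9 μT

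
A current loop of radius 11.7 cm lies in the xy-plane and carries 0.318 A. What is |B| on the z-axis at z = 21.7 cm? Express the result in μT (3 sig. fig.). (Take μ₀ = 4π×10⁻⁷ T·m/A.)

B ≈ 0.183 μT

On the axis of a circular loop, B = μ₀IR² / [2(R²+z²)^(3/2)].
R² + z² = (0.117)² + (0.217)² = 0.06078 m², and (R²+z²)^(3/2) = 1.50×10⁻² m³.
B = (4π×10⁻⁷ × 0.318 × 0.01369) / (2 × 1.50×10⁻²) = 1.83×10⁻⁷ T.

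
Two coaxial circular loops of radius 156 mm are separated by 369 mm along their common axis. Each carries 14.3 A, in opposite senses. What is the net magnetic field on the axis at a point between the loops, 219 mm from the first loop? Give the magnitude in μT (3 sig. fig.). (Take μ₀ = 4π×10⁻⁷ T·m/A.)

Each loop contributes B = μ₀IR²/[2(R²+z²)^(3/2)] on the axis, with z measured from that loop.
Loop 1 (z = 0.219 m): B₁ = 1.12×10⁻⁵ T. Loop 2 (z = 0.15 m): B₂ = 2.16×10⁻⁵ T.
The fields oppose: B = |B₁ − B₂| = 1.03×10⁻⁵ T.

B ≈ 10.3 μT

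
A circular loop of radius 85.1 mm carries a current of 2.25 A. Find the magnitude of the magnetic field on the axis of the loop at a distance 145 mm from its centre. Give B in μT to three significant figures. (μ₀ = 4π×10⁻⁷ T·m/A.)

On the axis of a circular loop, B = μ₀IR² / [2(R²+z²)^(3/2)].
R² + z² = (0.0851)² + (0.145)² = 0.02827 m², and (R²+z²)^(3/2) = 4.75×10⁻³ m³.
B = (4π×10⁻⁷ × 2.25 × 0.007242) / (2 × 4.75×10⁻³) = 2.15×10⁻⁶ T.

B ≈ 2.15 μT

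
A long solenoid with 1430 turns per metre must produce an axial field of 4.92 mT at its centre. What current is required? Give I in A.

I ≈ 2.74 A

Inside a long solenoid B = μ₀nI with n = 1430 m⁻¹, so I = B/(μ₀n).
I = 4.92×10⁻³ / (4π×10⁻⁷ × 1430) = 2.74 A.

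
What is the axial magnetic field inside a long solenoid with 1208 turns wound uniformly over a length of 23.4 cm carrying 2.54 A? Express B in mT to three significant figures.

B ≈ 16.5 mT

Inside a long solenoid, B = μ₀nI with n = 5162 turns/m.
B = 4π×10⁻⁷ × 5162 × 2.54 = 1.65×10⁻² T.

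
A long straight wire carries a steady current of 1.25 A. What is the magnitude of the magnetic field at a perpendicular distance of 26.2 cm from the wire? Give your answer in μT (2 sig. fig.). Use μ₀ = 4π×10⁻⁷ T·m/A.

B ≈ 0.95 μT

For an infinitely long straight wire, B = μ₀I/(2πd).
B = (4π×10⁻⁷ × 1.25) / (2π × 0.262) = 9.54×10⁻⁷ T.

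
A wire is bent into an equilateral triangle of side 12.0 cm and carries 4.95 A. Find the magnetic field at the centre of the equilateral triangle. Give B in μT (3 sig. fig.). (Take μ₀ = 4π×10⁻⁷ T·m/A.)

B ≈ 74.2 μT

Each side is a finite straight segment at perpendicular distance d = a/(2 tan(π/3)) = 0.03464 m from the centre, with end-angles ±π/3.
One side contributes B₁ = (μ₀I/4πd)·2 sin(π/3) = 2.47×10⁻⁵ T.
All 3 sides add in the same direction: B = 3 × 2.47×10⁻⁵ = 7.42×10⁻⁵ T.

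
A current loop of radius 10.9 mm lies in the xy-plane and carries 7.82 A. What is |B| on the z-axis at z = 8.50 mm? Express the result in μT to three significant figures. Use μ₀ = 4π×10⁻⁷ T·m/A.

On the axis of a circular loop, B = μ₀IR² / [2(R²+z²)^(3/2)].
R² + z² = (0.0109)² + (0.0085)² = 0.0001911 m², and (R²+z²)^(3/2) = 2.64×10⁻⁶ m³.
B = (4π×10⁻⁷ × 7.82 × 0.0001188) / (2 × 2.64×10⁻⁶) = 2.21×10⁻⁴ T.

B ≈ 221 μT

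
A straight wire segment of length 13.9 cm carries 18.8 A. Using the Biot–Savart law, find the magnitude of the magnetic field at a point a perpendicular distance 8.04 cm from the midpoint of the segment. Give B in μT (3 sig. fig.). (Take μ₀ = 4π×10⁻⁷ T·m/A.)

For a finite straight segment, B = (μ₀I/4πd)(sinθ₁ + sinθ₂), where θ₁, θ₂ are the angles from the perpendicular to each end.
The perpendicular from the point meets the wire at its midpoint, so each end is L/2 = 0.0695 m away along the wire.
sinθ₁ = 0.0695/√(0.0695²+0.0804²) = 0.6540; sinθ₂ = 0.0695/√(0.0695²+0.0804²) = 0.6540.
B = (4π×10⁻⁷ × 18.8) / (4π × 0.0804) × (0.6540 + 0.6540) = 3.06×10⁻⁵ T.

B ≈ 30.6 μT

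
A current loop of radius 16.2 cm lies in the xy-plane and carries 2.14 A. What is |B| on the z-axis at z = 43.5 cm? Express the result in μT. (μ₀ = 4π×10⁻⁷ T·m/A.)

B ≈ 0.353 μT

On the axis of a circular loop, B = μ₀IR² / [2(R²+z²)^(3/2)].
R² + z² = (0.162)² + (0.435)² = 0.2155 m², and (R²+z²)^(3/2) = 0.100 m³.
B = (4π×10⁻⁷ × 2.14 × 0.02624) / (2 × 0.100) = 3.53×10⁻⁷ T.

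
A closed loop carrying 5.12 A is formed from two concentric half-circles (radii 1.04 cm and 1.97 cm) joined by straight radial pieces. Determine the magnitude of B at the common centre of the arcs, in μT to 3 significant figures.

B ≈ 73.0 μT

The radial connectors point toward the centre, so dl × r̂ = 0 and they contribute nothing.
Each semicircle gives μ₀I/(4R): inner arc 1.55×10⁻⁴ T, outer arc 8.16×10⁻⁵ T.
The two arcs carry current in opposite angular senses, so their fields oppose: B = |1.55×10⁻⁴ − 8.16×10⁻⁵| = 7.30×10⁻⁵ T.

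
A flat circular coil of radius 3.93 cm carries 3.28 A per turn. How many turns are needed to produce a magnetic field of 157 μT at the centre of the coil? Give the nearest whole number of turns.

N = 3

For an N-turn coil, B = Nμ₀I/(2R). A single turn gives B₁ = 5.24×10⁻⁵ T with R = 0.0393 m.
N = B/B₁ = 1.57×10⁻⁴ / 5.24×10⁻⁵ = 2.99.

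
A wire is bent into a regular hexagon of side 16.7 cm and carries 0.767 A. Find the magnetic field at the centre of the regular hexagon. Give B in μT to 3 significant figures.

B ≈ 3.18 μT

Each side is a finite straight segment at perpendicular distance d = a/(2 tan(π/6)) = 0.1446 m from the centre, with end-angles ±π/6.
One side contributes B₁ = (μ₀I/4πd)·2 sin(π/6) = 5.30×10⁻⁷ T.
All 6 sides add in the same direction: B = 6 × 5.30×10⁻⁷ = 3.18×10⁻⁶ T.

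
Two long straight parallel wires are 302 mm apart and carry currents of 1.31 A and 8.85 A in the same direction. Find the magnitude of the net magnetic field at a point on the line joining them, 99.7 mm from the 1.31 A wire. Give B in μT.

B ≈ 6.12 μT

Each long wire gives B = μ₀I/(2πd). Distances are d₁ = 0.0997 m and d₂ = 0.2023 m.
B₁ = 2.63×10⁻⁶ T, B₂ = 8.75×10⁻⁶ T.
Between parallel currents the two contributions point in opposite directions, so they subtract. B = |B₁ − B₂| = |2.63×10⁻⁶ − 8.75×10⁻⁶| = 6.12×10⁻⁶ T.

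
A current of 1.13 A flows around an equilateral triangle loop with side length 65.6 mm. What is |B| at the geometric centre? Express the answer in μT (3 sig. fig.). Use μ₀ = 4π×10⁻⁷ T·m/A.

Each side is a finite straight segment at perpendicular distance d = a/(2 tan(π/3)) = 0.01894 m from the centre, with end-angles ±π/3.
One side contributes B₁ = (μ₀I/4πd)·2 sin(π/3) = 1.03×10⁻⁵ T.
All 3 sides add in the same direction: B = 3 × 1.03×10⁻⁵ = 3.10×10⁻⁵ T.

B ≈ 31.0 μT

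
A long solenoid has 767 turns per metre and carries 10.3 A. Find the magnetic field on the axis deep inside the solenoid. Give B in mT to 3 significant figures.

Inside a long solenoid, B = μ₀nI with n = 767 turns/m.
B = 4π×10⁻⁷ × 767 × 10.3 = 9.93×10⁻³ T.

B ≈ 9.93 mT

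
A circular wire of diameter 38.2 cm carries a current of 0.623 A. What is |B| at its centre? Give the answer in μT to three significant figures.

At the centre of a circular loop the Biot–Savart law gives B = μ₀I/(2R) (so R = 0.191 m).
B = (4π×10⁻⁷ × 0.623) / (2 × 0.191) = 2.05×10⁻⁶ T.

B ≈ 2.05 μT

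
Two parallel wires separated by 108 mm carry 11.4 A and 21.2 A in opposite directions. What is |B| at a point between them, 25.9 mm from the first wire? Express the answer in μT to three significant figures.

Each long wire gives B = μ₀I/(2πd). Distances are d₁ = 0.0259 m and d₂ = 0.0821 m.
B₁ = 8.80×10⁻⁵ T, B₂ = 5.16×10⁻⁵ T.
Between antiparallel currents both contributions point the same way, so they add. B = B₁ + B₂ = 8.80×10⁻⁵ + 5.16×10⁻⁵ = 1.40×10⁻⁴ T.

B ≈ 140 μT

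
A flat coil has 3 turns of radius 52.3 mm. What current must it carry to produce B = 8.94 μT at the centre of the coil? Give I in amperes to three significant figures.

For an N-turn coil, B = Nμ₀I/(2R) with R = 0.0523 m, so I = 2RB/(Nμ₀) = 2 × 0.0523 × 8.94×10⁻⁶ / (3 × 4π×10⁻⁷) = 0.248 A.

I ≈ 0.248 A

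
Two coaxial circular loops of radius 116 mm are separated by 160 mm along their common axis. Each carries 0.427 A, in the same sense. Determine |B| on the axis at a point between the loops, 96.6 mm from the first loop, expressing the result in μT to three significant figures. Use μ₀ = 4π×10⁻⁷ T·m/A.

Each loop contributes B = μ₀IR²/[2(R²+z²)^(3/2)] on the axis, with z measured from that loop.
Loop 1 (z = 0.0966 m): B₁ = 1.05×10⁻⁶ T. Loop 2 (z = 0.0634 m): B₂ = 1.56×10⁻⁶ T.
The fields add: B = B₁ + B₂ = 2.61×10⁻⁶ T.

B ≈ 2.61 μT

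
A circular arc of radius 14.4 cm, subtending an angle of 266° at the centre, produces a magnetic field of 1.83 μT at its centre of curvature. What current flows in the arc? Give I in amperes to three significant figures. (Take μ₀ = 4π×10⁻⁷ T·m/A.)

I ≈ 0.568 A

For a circular arc, B = μ₀Iφ/(4πR) with φ in radians; here φ = 4.643 rad.
So I = 4πRB/(μ₀φ) = 4π × 0.144 × 1.83×10⁻⁶ / (4π×10⁻⁷ × 4.643) = 0.568 A.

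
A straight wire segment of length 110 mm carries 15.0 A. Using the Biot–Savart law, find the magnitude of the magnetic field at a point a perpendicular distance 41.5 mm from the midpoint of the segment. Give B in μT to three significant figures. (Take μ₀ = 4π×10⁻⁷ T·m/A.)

B ≈ 57.7 μT

For a finite straight segment, B = (μ₀I/4πd)(sinθ₁ + sinθ₂), where θ₁, θ₂ are the angles from the perpendicular to each end.
The perpendicular from the point meets the wire at its midpoint, so each end is L/2 = 0.055 m away along the wire.
sinθ₁ = 0.055/√(0.055²+0.0415²) = 0.7983; sinθ₂ = 0.055/√(0.055²+0.0415²) = 0.7983.
B = (4π×10⁻⁷ × 15.0) / (4π × 0.0415) × (0.7983 + 0.7983) = 5.77×10⁻⁵ T.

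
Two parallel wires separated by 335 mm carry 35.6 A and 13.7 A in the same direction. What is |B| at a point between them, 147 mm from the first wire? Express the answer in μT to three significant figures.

B ≈ 33.9 μT

Each long wire gives B = μ₀I/(2πd). Distances are d₁ = 0.147 m and d₂ = 0.188 m.
B₁ = 4.84×10⁻⁵ T, B₂ = 1.46×10⁻⁵ T.
Between parallel currents the two contributions point in opposite directions, so they subtract. B = |B₁ − B₂| = |4.84×10⁻⁵ − 1.46×10⁻⁵| = 3.39×10⁻⁵ T.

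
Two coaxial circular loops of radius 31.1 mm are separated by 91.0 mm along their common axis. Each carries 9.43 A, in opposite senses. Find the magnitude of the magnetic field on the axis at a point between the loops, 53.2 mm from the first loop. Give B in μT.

B ≈ 24.4 μT

Each loop contributes B = μ₀IR²/[2(R²+z²)^(3/2)] on the axis, with z measured from that loop.
Loop 1 (z = 0.0532 m): B₁ = 2.45×10⁻⁵ T. Loop 2 (z = 0.0378 m): B₂ = 4.89×10⁻⁵ T.
The fields oppose: B = |B₁ − B₂| = 2.44×10⁻⁵ T.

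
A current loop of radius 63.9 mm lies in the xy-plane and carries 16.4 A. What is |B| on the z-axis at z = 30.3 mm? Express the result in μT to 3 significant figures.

On the axis of a circular loop, B = μ₀IR² / [2(R²+z²)^(3/2)].
R² + z² = (0.0639)² + (0.0303)² = 0.005001 m², and (R²+z²)^(3/2) = 3.54×10⁻⁴ m³.
B = (4π×10⁻⁷ × 16.4 × 0.004083) / (2 × 3.54×10⁻⁴) = 1.19×10⁻⁴ T.

B ≈ 119 μT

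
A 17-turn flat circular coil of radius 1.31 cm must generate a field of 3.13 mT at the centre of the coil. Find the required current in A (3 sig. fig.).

I ≈ 3.84 A

For an N-turn coil, B = Nμ₀I/(2R) with R = 0.0131 m, so I = 2RB/(Nμ₀) = 2 × 0.0131 × 3.13×10⁻³ / (17 × 4π×10⁻⁷) = 3.84 A.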